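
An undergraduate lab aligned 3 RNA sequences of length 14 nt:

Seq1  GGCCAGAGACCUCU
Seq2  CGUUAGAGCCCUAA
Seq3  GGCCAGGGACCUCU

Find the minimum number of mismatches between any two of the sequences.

Pairwise Hamming distances:
  Seq1 vs Seq2: 6
  Seq1 vs Seq3: 1
  Seq2 vs Seq3: 7
The smallest is 1, between Seq1 and Seq3.

1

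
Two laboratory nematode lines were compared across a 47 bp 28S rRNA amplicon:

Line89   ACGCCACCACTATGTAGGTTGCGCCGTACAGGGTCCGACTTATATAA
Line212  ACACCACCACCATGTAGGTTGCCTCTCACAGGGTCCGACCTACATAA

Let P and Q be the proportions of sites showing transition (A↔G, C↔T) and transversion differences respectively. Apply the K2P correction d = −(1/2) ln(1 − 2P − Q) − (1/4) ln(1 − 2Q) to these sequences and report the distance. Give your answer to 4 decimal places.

The sequences differ at positions 3 (G/A, transition), 11 (T/C, transition), 23 (G/C, transversion), 24 (C/T, transition), 26 (G/T, transversion), 27 (T/C, transition), 40 (T/C, transition), 43 (T/C, transition).
Of the 8 differences, 6 transitions and 2 transversions over 47 sites: P = 6/47 = 0.127660, Q = 2/47 = 0.042553.
d = −0.5·ln(0.702127) − 0.25·ln(0.914894) = −0.5·(-0.353641) − 0.25·(-0.088947) = 0.1991.

0.1991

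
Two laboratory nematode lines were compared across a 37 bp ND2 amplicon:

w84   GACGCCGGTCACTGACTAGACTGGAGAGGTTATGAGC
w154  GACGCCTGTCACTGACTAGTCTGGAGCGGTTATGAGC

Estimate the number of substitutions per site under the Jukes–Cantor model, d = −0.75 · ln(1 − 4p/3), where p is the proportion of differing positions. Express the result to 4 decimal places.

Mismatches occur at site 7 (G↔T), site 20 (A↔T), site 27 (A↔C).
p = 3/37 = 0.081081.
d = −0.75 · ln(1 − (4/3)·0.081081) = −0.75 · ln(0.891892) = −0.75 · (-0.114410) = 0.0858.

0.0858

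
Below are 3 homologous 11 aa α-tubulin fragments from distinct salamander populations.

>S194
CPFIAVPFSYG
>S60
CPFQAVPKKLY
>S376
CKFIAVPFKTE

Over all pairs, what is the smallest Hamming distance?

4

Pairwise Hamming distances:
  S194 vs S60: 5
  S194 vs S376: 4
  S60 vs S376: 5
The smallest is 4, between S194 and S376.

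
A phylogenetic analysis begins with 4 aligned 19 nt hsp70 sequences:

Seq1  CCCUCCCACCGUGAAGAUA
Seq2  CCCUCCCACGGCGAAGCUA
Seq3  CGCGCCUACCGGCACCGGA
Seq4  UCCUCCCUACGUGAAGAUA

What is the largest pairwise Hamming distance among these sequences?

12

Pairwise Hamming distances:
  Seq1 vs Seq2: 3
  Seq1 vs Seq3: 9
  Seq1 vs Seq4: 3
  Seq2 vs Seq3: 10
  Seq2 vs Seq4: 6
  Seq3 vs Seq4: 12
The largest is 12, between Seq3 and Seq4.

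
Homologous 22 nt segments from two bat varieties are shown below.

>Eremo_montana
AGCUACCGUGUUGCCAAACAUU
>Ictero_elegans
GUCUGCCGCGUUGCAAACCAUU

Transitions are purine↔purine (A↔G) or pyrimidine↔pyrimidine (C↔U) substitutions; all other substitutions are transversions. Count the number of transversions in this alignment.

The sequences differ at positions 1 (A/G, transition), 2 (G/U, transversion), 5 (A/G, transition), 9 (U/C, transition), 15 (C/A, transversion), 18 (A/C, transversion).
Of the 6 differences, 3 transitions and 3 transversions, so the answer is 3.

3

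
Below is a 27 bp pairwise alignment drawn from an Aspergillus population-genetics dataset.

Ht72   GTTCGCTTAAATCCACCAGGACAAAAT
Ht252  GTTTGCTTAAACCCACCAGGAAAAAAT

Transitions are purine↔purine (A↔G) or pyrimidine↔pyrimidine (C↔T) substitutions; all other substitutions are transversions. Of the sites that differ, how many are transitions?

Differing sites — 4:C/T (Ti); 12:T/C (Ti); 22:C/A (Tv).
Of the 3 differences, 2 transitions and 1 transversion, so the answer is 2.

2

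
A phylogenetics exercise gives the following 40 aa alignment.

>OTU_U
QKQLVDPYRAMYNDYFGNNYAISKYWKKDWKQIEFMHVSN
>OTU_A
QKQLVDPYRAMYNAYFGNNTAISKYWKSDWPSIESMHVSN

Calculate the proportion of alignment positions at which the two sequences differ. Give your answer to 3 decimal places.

Differing sites — 14:D/A; 20:Y/T; 28:K/S; 31:K/P; 32:Q/S; 35:F/S.
There are 6 differences over 40 sites, so p = 6/40 = 0.150.

0.150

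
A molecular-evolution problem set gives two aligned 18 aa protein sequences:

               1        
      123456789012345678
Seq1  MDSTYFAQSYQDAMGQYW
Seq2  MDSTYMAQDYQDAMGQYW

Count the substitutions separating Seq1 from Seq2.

The sequences differ at positions 6 (F/M), 9 (S/D).
That gives 2 mismatches out of 18 aligned sites, so the Hamming distance is 2.

2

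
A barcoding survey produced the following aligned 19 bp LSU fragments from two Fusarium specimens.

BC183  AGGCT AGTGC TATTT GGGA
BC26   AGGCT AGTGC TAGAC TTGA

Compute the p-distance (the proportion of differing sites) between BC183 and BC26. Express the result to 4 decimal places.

Mismatches occur at site 13 (T→G), site 14 (T→A), site 15 (T→C), site 16 (G→T), site 17 (G→T).
There are 5 differences over 19 sites, so p = 5/19 = 0.2632.

0.2632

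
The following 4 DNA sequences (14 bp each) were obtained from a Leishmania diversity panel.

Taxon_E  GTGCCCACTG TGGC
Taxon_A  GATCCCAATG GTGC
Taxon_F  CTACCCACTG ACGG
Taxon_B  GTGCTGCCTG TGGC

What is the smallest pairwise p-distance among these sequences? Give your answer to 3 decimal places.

0.214

Pairwise Hamming distances:
  Taxon_E vs Taxon_A: 5
  Taxon_E vs Taxon_F: 5
  Taxon_E vs Taxon_B: 3
  Taxon_A vs Taxon_F: 7
  Taxon_A vs Taxon_B: 8
  Taxon_F vs Taxon_B: 8
The smallest is 3 mismatches, between Taxon_E and Taxon_B; p = 3/14 = 0.214.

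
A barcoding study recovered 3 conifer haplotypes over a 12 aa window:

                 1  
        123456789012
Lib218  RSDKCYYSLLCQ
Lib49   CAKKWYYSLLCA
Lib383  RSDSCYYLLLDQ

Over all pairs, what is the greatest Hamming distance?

8

Pairwise Hamming distances:
  Lib218 vs Lib49: 5
  Lib218 vs Lib383: 3
  Lib49 vs Lib383: 8
The largest is 8, between Lib49 and Lib383.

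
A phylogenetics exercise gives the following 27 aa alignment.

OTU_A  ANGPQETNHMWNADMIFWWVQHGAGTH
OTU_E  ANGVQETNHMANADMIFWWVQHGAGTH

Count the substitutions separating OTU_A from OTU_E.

Differing sites — 4:P/V; 11:W/A.
That gives 2 mismatches out of 27 aligned sites, so the Hamming distance is 2.

2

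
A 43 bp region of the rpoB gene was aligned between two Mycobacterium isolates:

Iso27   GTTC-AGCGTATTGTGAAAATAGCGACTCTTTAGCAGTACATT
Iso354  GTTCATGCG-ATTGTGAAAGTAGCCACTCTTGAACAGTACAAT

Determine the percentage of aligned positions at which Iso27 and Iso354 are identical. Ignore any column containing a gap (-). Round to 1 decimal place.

Excluding the 2 gap columns leaves 41 comparable sites.
Differing sites — 6:A/T; 20:A/G; 25:G/C; 32:T/G; 34:G/A; 42:T/A.
35 of the 41 comparable sites match, so the percent identity is 35/41 × 100 = 85.4%.

85.4%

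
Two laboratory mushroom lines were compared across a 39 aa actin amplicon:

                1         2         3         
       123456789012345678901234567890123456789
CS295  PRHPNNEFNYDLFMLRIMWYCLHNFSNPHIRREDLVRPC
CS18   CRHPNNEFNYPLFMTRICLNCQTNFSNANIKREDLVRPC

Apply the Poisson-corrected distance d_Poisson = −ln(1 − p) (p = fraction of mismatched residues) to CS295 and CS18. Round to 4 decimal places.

0.3314

The sequences differ at positions 1 (P/C), 11 (D/P), 15 (L/T), 18 (M/C), 19 (W/L), 20 (Y/N), 22 (L/Q), 23 (H/T), 28 (P/A), 29 (H/N), 31 (R/K).
p = 11/39 = 0.282051.
d = −ln(1 − 0.282051) = −ln(0.717949) = 0.3314.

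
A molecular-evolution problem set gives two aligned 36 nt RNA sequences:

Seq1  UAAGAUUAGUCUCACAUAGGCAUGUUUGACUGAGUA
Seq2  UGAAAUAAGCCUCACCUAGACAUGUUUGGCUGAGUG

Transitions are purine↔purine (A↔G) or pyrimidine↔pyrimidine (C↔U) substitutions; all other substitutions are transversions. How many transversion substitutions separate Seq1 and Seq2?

Mismatches occur at site 2 (A/G, transition), site 4 (G/A, transition), site 7 (U/A, transversion), site 10 (U/C, transition), site 16 (A/C, transversion), site 20 (G/A, transition), site 29 (A/G, transition), site 36 (A/G, transition).
Of the 8 differences, 6 transitions and 2 transversions, so the answer is 2.

2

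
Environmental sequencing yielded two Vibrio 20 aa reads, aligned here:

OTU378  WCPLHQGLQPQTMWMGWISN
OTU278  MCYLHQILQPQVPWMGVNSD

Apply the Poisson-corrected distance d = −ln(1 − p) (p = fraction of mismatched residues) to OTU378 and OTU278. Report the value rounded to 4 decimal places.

0.5108

The sequences differ at positions 1 (W/M), 3 (P/Y), 7 (G/I), 12 (T/V), 13 (M/P), 17 (W/V), 18 (I/N), 20 (N/D).
p = 8/20 = 0.400000.
d = −ln(1 − 0.400000) = −ln(0.600000) = 0.5108.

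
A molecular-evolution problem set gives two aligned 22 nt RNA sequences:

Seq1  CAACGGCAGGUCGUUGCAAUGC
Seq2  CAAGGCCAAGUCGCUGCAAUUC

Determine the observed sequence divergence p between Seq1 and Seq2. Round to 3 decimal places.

Differing sites — 4:C/G; 6:G/C; 9:G/A; 14:U/C; 21:G/U.
There are 5 differences over 22 sites, so p = 5/22 = 0.227.

0.227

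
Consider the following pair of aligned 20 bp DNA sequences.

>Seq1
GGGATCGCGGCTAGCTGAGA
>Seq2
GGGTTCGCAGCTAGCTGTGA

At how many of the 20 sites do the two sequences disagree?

3

Mismatches occur at site 4 (A→T), site 9 (G→A), site 18 (A→T).
That gives 3 mismatches out of 20 aligned sites, so the Hamming distance is 3.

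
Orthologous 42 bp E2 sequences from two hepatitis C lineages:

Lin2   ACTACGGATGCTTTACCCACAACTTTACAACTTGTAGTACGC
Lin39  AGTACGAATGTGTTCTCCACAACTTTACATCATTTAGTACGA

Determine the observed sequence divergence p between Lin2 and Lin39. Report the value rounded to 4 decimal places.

0.2381

Differing sites — 2:C/G; 7:G/A; 11:C/T; 12:T/G; 15:A/C; 16:C/T; 30:A/T; 32:T/A; 34:G/T; 42:C/A.
There are 10 differences over 42 sites, so p = 10/42 = 0.2381.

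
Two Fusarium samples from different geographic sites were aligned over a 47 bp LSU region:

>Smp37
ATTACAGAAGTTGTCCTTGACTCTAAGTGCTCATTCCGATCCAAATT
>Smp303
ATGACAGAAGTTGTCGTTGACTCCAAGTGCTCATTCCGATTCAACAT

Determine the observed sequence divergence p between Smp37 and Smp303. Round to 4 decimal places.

0.1277

The sequences differ at positions 3 (T/G), 16 (C/G), 24 (T/C), 41 (C/T), 45 (A/C), 46 (T/A).
There are 6 differences over 47 sites, so p = 6/47 = 0.1277.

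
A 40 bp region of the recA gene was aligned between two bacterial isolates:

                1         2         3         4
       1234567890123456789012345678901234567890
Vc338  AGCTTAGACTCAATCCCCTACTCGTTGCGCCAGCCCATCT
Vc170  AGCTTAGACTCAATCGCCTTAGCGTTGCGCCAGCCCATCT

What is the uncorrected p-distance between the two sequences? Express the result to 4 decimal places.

0.1000

Differing sites — 16:C/G; 20:A/T; 21:C/A; 22:T/G.
There are 4 differences over 40 sites, so p = 4/40 = 0.1000.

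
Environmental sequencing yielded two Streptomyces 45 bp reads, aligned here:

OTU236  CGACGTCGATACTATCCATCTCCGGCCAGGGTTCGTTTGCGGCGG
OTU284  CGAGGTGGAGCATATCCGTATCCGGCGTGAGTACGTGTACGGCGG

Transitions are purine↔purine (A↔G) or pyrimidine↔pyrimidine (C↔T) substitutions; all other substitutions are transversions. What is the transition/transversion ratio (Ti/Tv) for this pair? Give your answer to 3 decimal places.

The sequences differ at positions 4 (C/G, transversion), 7 (C/G, transversion), 10 (T/G, transversion), 11 (A/C, transversion), 12 (C/A, transversion), 18 (A/G, transition), 20 (C/A, transversion), 27 (C/G, transversion), 28 (A/T, transversion), 30 (G/A, transition), 33 (T/A, transversion), 37 (T/G, transversion), 39 (G/A, transition).
Of the 13 differences, 3 transitions and 10 transversions, so Ti/Tv = 3/10 = 0.300.

0.300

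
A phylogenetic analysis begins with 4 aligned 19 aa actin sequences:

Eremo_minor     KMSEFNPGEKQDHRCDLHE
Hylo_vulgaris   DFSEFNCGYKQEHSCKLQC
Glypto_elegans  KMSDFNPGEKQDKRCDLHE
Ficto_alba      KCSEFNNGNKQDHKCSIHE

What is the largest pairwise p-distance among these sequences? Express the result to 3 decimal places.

Pairwise Hamming distances:
  Eremo_minor vs Hylo_vulgaris: 9
  Eremo_minor vs Glypto_elegans: 2
  Eremo_minor vs Ficto_alba: 6
  Hylo_vulgaris vs Glypto_elegans: 11
  Hylo_vulgaris vs Ficto_alba: 10
  Glypto_elegans vs Ficto_alba: 8
The largest is 11 mismatches, between Hylo_vulgaris and Glypto_elegans; p = 11/19 = 0.579.

0.579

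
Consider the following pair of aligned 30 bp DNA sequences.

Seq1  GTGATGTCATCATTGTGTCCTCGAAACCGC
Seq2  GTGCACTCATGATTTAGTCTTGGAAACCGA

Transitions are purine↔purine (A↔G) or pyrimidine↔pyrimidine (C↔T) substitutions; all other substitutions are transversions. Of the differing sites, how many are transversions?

Mismatches occur at site 4 (A↔C, transversion), site 5 (T↔A, transversion), site 6 (G↔C, transversion), site 11 (C↔G, transversion), site 15 (G↔T, transversion), site 16 (T↔A, transversion), site 20 (C↔T, transition), site 22 (C↔G, transversion), site 30 (C↔A, transversion).
Of the 9 differences, 1 transition and 8 transversions, so the answer is 8.

8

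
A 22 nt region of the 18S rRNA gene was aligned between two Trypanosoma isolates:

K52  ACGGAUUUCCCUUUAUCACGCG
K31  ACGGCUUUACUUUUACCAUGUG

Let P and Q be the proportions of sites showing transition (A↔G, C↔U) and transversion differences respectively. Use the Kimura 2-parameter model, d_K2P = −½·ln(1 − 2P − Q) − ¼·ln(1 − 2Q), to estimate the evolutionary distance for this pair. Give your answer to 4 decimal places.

0.3532

Mismatches occur at site 5 (A/C, transversion), site 9 (C/A, transversion), site 11 (C/U, transition), site 16 (U/C, transition), site 19 (C/U, transition), site 21 (C/U, transition).
Of the 6 differences, 4 transitions and 2 transversions over 22 sites: P = 4/22 = 0.181818, Q = 2/22 = 0.090909.
d = −0.5·ln(0.545455) − 0.25·ln(0.818182) = −0.5·(-0.606135) − 0.25·(-0.200670) = 0.3532.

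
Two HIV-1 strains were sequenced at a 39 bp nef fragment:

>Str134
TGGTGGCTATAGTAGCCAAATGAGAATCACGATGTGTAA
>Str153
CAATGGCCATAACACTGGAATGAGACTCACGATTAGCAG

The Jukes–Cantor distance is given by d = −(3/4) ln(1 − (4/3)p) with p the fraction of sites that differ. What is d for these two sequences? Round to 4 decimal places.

Mismatches occur at site 1 (T→C), site 2 (G→A), site 3 (G→A), site 8 (T→C), site 12 (G→A), site 13 (T→C), site 15 (G→C), site 16 (C→T), site 17 (C→G), site 18 (A→G), site 26 (A→C), site 34 (G→T), site 35 (T→A), site 37 (T→C), site 39 (A→G).
p = 15/39 = 0.384615.
d = −0.75 · ln(1 − (4/3)·0.384615) = −0.75 · ln(0.487180) = −0.75 · (-0.719122) = 0.5393.

0.5393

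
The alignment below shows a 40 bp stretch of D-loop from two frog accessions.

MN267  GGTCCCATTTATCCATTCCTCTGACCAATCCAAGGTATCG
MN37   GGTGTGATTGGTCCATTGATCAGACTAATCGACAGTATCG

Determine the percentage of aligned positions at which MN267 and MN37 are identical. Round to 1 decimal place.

Mismatches occur at site 4 (C→G), site 5 (C→T), site 6 (C→G), site 10 (T→G), site 11 (A→G), site 18 (C→G), site 19 (C→A), site 22 (T→A), site 26 (C→T), site 31 (C→G), site 33 (A→C), site 34 (G→A).
28 of the 40 sites match, so the percent identity is 28/40 × 100 = 70.0%.

70.0%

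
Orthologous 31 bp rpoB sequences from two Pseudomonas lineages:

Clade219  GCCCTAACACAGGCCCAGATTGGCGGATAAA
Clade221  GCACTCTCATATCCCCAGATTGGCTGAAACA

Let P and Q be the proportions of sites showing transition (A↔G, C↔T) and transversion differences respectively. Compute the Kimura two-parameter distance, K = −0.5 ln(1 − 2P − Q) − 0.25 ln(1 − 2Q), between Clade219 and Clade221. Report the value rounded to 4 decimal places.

Mismatches occur at site 3 (C/A, transversion), site 6 (A/C, transversion), site 7 (A/T, transversion), site 10 (C/T, transition), site 12 (G/T, transversion), site 13 (G/C, transversion), site 25 (G/T, transversion), site 28 (T/A, transversion), site 30 (A/C, transversion).
Of the 9 differences, 1 transition and 8 transversions over 31 sites: P = 1/31 = 0.032258, Q = 8/31 = 0.258065.
d = −0.5·ln(0.677419) − 0.25·ln(0.483870) = −0.5·(-0.389465) − 0.25·(-0.725939) = 0.3762.

0.3762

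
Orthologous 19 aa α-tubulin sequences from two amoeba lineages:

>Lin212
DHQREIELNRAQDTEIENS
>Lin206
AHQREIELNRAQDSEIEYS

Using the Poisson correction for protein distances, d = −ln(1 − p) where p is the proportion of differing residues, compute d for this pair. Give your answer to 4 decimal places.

0.1719

Mismatches occur at site 1 (D↔A), site 14 (T↔S), site 18 (N↔Y).
p = 3/19 = 0.157895.
d = −ln(1 − 0.157895) = −ln(0.842105) = 0.1719.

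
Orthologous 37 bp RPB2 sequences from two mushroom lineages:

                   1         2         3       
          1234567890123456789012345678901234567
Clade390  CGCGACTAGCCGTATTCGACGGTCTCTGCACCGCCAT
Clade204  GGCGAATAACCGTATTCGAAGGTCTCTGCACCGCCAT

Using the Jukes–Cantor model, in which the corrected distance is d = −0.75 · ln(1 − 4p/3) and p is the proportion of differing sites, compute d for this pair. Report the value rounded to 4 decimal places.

Mismatches occur at site 1 (C→G), site 6 (C→A), site 9 (G→A), site 20 (C→A).
p = 4/37 = 0.108108.
d = −0.75 · ln(1 − (4/3)·0.108108) = −0.75 · ln(0.855856) = −0.75 · (-0.155653) = 0.1167.

0.1167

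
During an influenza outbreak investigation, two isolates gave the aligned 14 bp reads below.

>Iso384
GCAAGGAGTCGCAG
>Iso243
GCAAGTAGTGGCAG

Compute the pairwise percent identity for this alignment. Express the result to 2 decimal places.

85.71%

Differing sites — 6:G/T; 10:C/G.
12 of the 14 sites match, so the percent identity is 12/14 × 100 = 85.71%.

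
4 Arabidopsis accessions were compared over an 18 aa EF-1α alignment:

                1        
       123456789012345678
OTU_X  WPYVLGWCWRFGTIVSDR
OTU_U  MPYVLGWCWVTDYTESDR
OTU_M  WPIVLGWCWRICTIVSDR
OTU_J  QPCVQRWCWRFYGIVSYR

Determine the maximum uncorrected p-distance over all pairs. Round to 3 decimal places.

Pairwise Hamming distances:
  OTU_X vs OTU_U: 7
  OTU_X vs OTU_M: 3
  OTU_X vs OTU_J: 7
  OTU_U vs OTU_M: 8
  OTU_U vs OTU_J: 11
  OTU_M vs OTU_J: 8
The largest is 11 mismatches, between OTU_U and OTU_J; p = 11/18 = 0.611.

0.611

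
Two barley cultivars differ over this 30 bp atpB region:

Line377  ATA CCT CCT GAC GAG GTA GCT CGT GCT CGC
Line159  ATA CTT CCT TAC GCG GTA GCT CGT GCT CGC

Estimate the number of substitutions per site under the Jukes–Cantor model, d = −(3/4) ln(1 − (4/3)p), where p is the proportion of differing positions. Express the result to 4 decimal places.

Differing sites — 5:C/T; 10:G/T; 14:A/C.
p = 3/30 = 0.100000.
d = −0.75 · ln(1 − (4/3)·0.100000) = −0.75 · ln(0.866667) = −0.75 · (-0.143100) = 0.1073.

0.1073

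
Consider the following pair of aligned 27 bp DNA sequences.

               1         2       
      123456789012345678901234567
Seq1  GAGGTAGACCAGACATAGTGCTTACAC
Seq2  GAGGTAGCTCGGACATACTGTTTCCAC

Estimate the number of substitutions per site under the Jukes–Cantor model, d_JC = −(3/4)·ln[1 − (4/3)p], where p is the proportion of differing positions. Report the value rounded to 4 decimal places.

Differing sites — 8:A/C; 9:C/T; 11:A/G; 18:G/C; 21:C/T; 24:A/C.
p = 6/27 = 0.222222.
d = −0.75 · ln(1 − (4/3)·0.222222) = −0.75 · ln(0.703704) = −0.75 · (-0.351397) = 0.2635.

0.2635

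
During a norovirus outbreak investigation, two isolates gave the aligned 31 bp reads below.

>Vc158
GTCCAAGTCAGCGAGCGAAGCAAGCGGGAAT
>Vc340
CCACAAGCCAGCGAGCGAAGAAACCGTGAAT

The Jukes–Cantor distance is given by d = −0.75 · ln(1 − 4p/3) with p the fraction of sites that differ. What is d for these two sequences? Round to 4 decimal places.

0.2687

Differing sites — 1:G/C; 2:T/C; 3:C/A; 8:T/C; 21:C/A; 24:G/C; 27:G/T.
p = 7/31 = 0.225806.
d = −0.75 · ln(1 − (4/3)·0.225806) = −0.75 · ln(0.698925) = −0.75 · (-0.358212) = 0.2687.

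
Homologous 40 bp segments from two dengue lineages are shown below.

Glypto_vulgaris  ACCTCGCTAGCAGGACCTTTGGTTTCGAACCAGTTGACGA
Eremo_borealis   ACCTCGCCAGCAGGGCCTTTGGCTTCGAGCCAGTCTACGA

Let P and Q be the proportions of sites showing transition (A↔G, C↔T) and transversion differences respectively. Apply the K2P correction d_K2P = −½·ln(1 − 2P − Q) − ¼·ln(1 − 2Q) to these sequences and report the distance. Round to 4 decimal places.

Differing sites — 8:T/C (Ti); 15:A/G (Ti); 23:T/C (Ti); 29:A/G (Ti); 35:T/C (Ti); 36:G/T (Tv).
Of the 6 differences, 5 transitions and 1 transversion over 40 sites: P = 5/40 = 0.125000, Q = 1/40 = 0.025000.
d = −0.5·ln(0.725000) − 0.25·ln(0.950000) = −0.5·(-0.321584) − 0.25·(-0.051293) = 0.1736.

0.1736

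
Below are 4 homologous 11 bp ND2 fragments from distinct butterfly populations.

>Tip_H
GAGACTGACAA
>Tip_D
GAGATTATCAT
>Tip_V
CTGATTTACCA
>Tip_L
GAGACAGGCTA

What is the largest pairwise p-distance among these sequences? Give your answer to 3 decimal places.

Pairwise Hamming distances:
  Tip_H vs Tip_D: 4
  Tip_H vs Tip_V: 5
  Tip_H vs Tip_L: 3
  Tip_D vs Tip_V: 6
  Tip_D vs Tip_L: 6
  Tip_V vs Tip_L: 7
The largest is 7 mismatches, between Tip_V and Tip_L; p = 7/11 = 0.636.

0.636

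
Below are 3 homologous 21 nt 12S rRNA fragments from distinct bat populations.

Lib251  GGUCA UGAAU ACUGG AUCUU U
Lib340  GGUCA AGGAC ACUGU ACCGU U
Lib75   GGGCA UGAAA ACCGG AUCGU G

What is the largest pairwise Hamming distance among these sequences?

Pairwise Hamming distances:
  Lib251 vs Lib340: 6
  Lib251 vs Lib75: 5
  Lib340 vs Lib75: 8
The largest is 8, between Lib340 and Lib75.

8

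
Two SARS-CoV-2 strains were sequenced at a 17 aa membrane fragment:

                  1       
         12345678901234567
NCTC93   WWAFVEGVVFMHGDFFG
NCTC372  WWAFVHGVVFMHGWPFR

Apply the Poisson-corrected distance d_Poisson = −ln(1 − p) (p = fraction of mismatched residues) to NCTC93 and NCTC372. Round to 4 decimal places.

The sequences differ at positions 6 (E/H), 14 (D/W), 15 (F/P), 17 (G/R).
p = 4/17 = 0.235294.
d = −ln(1 − 0.235294) = −ln(0.764706) = 0.2683.

0.2683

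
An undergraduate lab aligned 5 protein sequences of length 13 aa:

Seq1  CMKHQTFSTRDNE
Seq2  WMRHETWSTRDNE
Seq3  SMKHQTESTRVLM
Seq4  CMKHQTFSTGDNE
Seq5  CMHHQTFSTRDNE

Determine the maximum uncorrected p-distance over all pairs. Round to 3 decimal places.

0.538

Pairwise Hamming distances:
  Seq1 vs Seq2: 4
  Seq1 vs Seq3: 5
  Seq1 vs Seq4: 1
  Seq1 vs Seq5: 1
  Seq2 vs Seq3: 7
  Seq2 vs Seq4: 5
  Seq2 vs Seq5: 4
  Seq3 vs Seq4: 6
  Seq3 vs Seq5: 6
  Seq4 vs Seq5: 2
The largest is 7 mismatches, between Seq2 and Seq3; p = 7/13 = 0.538.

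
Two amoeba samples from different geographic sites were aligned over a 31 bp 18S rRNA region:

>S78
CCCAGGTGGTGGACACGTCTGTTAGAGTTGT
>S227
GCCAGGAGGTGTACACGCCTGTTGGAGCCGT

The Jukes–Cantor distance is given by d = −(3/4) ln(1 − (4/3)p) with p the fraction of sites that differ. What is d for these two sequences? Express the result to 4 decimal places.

0.2687

Mismatches occur at site 1 (C→G), site 7 (T→A), site 12 (G→T), site 18 (T→C), site 24 (A→G), site 28 (T→C), site 29 (T→C).
p = 7/31 = 0.225806.
d = −0.75 · ln(1 − (4/3)·0.225806) = −0.75 · ln(0.698925) = −0.75 · (-0.358212) = 0.2687.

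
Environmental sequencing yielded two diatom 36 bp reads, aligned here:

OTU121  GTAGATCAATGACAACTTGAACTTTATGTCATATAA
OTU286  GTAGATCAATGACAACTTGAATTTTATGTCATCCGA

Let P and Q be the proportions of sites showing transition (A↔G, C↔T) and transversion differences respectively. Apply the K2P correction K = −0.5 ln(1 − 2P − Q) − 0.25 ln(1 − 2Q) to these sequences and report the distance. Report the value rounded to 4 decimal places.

Mismatches occur at site 22 (C↔T, transition), site 33 (A↔C, transversion), site 34 (T↔C, transition), site 35 (A↔G, transition).
Of the 4 differences, 3 transitions and 1 transversion over 36 sites: P = 3/36 = 0.083333, Q = 1/36 = 0.027778.
d = −0.5·ln(0.805556) − 0.25·ln(0.944444) = −0.5·(-0.216223) − 0.25·(-0.057159) = 0.1224.

0.1224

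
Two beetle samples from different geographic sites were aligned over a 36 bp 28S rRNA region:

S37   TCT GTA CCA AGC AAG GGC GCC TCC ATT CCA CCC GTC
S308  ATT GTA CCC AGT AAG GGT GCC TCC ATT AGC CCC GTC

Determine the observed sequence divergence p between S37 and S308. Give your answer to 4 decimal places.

0.2222

Mismatches occur at site 1 (T/A), site 2 (C/T), site 9 (A/C), site 12 (C/T), site 18 (C/T), site 28 (C/A), site 29 (C/G), site 30 (A/C).
There are 8 differences over 36 sites, so p = 8/36 = 0.2222.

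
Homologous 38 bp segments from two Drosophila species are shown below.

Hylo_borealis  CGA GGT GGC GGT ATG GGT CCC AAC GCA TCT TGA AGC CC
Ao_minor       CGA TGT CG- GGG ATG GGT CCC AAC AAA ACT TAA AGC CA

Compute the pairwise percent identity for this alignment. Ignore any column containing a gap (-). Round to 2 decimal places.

Excluding the 1 gap column leaves 37 comparable sites.
Mismatches occur at site 4 (G→T), site 7 (G→C), site 12 (T→G), site 25 (G→A), site 26 (C→A), site 28 (T→A), site 32 (G→A), site 38 (C→A).
29 of the 37 comparable sites match, so the percent identity is 29/37 × 100 = 78.38%.

78.38%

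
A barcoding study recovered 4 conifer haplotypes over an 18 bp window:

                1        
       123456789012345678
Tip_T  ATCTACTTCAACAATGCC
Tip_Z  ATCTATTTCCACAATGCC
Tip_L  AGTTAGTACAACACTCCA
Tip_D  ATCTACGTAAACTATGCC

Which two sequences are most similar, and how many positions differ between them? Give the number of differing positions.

2

Pairwise Hamming distances:
  Tip_T vs Tip_Z: 2
  Tip_T vs Tip_L: 7
  Tip_T vs Tip_D: 3
  Tip_Z vs Tip_L: 8
  Tip_Z vs Tip_D: 5
  Tip_L vs Tip_D: 10
The smallest is 2, between Tip_T and Tip_Z.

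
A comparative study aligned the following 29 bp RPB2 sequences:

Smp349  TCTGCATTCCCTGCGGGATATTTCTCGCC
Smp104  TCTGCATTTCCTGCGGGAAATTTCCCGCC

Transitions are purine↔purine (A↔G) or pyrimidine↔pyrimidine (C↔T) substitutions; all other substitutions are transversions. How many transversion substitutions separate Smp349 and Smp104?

Mismatches occur at site 9 (C↔T, transition), site 19 (T↔A, transversion), site 25 (T↔C, transition).
Of the 3 differences, 2 transitions and 1 transversion, so the answer is 1.

1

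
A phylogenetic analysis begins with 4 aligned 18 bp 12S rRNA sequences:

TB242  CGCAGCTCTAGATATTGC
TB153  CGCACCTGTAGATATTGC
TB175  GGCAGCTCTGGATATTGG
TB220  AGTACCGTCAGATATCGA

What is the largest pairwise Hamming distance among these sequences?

9

Pairwise Hamming distances:
  TB242 vs TB153: 2
  TB242 vs TB175: 3
  TB242 vs TB220: 8
  TB153 vs TB175: 5
  TB153 vs TB220: 7
  TB175 vs TB220: 9
The largest is 9, between TB175 and TB220.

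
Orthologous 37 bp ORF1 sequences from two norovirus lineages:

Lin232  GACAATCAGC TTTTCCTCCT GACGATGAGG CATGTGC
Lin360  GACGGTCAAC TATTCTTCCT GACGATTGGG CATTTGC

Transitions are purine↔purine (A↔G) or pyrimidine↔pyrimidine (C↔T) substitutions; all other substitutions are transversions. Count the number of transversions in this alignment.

3

Differing sites — 4:A/G (Ti); 5:A/G (Ti); 9:G/A (Ti); 12:T/A (Tv); 16:C/T (Ti); 27:G/T (Tv); 28:A/G (Ti); 34:G/T (Tv).
Of the 8 differences, 5 transitions and 3 transversions, so the answer is 3.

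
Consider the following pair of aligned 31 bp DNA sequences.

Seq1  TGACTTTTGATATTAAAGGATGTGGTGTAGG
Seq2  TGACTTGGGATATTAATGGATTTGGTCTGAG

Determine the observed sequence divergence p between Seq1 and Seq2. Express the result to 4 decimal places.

0.2258

Mismatches occur at site 7 (T/G), site 8 (T/G), site 17 (A/T), site 22 (G/T), site 27 (G/C), site 29 (A/G), site 30 (G/A).
There are 7 differences over 31 sites, so p = 7/31 = 0.2258.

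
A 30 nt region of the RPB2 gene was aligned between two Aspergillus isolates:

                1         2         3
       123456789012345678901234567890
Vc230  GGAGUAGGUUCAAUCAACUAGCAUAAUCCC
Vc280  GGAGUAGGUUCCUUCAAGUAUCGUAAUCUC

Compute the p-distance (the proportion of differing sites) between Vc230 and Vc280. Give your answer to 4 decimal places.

0.2000

Mismatches occur at site 12 (A→C), site 13 (A→U), site 18 (C→G), site 21 (G→U), site 23 (A→G), site 29 (C→U).
There are 6 differences over 30 sites, so p = 6/30 = 0.2000.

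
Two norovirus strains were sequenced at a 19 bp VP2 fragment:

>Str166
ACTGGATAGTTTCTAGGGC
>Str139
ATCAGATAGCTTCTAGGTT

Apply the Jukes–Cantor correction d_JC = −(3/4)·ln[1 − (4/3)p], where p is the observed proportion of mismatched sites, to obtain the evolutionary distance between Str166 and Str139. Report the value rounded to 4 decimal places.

The sequences differ at positions 2 (C/T), 3 (T/C), 4 (G/A), 10 (T/C), 18 (G/T), 19 (C/T).
p = 6/19 = 0.315789.
d = −0.75 · ln(1 − (4/3)·0.315789) = −0.75 · ln(0.578948) = −0.75 · (-0.546543) = 0.4099.

0.4099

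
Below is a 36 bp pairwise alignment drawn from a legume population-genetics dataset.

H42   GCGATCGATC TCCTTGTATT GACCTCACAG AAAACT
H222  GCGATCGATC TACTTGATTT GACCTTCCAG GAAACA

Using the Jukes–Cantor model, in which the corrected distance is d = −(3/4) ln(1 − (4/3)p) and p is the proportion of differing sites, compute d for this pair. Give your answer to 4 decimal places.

0.2251

Differing sites — 12:C/A; 17:T/A; 18:A/T; 26:C/T; 27:A/C; 31:A/G; 36:T/A.
p = 7/36 = 0.194444.
d = −0.75 · ln(1 − (4/3)·0.194444) = −0.75 · ln(0.740741) = −0.75 · (-0.300104) = 0.2251.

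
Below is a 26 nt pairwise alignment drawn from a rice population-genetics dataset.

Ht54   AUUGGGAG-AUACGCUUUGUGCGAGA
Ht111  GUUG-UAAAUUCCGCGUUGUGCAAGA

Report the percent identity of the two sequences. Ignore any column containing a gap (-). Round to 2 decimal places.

Excluding the 2 gap columns leaves 24 comparable sites.
Differing sites — 1:A/G; 6:G/U; 8:G/A; 10:A/U; 12:A/C; 16:U/G; 23:G/A.
17 of the 24 comparable sites match, so the percent identity is 17/24 × 100 = 70.83%.

70.83%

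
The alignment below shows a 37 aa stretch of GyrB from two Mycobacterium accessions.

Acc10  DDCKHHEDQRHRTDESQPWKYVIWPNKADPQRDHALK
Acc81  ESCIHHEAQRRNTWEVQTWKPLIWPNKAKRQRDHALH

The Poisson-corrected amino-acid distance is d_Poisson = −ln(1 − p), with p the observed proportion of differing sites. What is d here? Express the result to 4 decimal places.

0.4754

Mismatches occur at site 1 (D/E), site 2 (D/S), site 4 (K/I), site 8 (D/A), site 11 (H/R), site 12 (R/N), site 14 (D/W), site 16 (S/V), site 18 (P/T), site 21 (Y/P), site 22 (V/L), site 29 (D/K), site 30 (P/R), site 37 (K/H).
p = 14/37 = 0.378378.
d = −ln(1 − 0.378378) = −ln(0.621622) = 0.4754.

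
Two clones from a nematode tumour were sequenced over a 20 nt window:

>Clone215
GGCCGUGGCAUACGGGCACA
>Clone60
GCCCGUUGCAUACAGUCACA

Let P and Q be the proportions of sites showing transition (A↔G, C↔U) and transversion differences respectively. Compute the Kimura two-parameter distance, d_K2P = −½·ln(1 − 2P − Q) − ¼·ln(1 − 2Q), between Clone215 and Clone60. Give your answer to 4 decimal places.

Mismatches occur at site 2 (G→C, transversion), site 7 (G→U, transversion), site 14 (G→A, transition), site 16 (G→U, transversion).
Of the 4 differences, 1 transition and 3 transversions over 20 sites: P = 1/20 = 0.050000, Q = 3/20 = 0.150000.
d = −0.5·ln(0.750000) − 0.25·ln(0.700000) = −0.5·(-0.287682) − 0.25·(-0.356675) = 0.2330.

0.2330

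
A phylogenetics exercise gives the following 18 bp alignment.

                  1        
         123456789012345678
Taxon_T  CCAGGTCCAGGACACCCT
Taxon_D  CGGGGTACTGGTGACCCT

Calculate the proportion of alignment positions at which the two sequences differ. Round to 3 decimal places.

0.333

Mismatches occur at site 2 (C↔G), site 3 (A↔G), site 7 (C↔A), site 9 (A↔T), site 12 (A↔T), site 13 (C↔G).
There are 6 differences over 18 sites, so p = 6/18 = 0.333.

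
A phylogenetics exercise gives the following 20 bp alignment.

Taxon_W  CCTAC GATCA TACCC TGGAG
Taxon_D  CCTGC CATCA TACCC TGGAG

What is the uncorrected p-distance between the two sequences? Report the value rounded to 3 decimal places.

0.100

The sequences differ at positions 4 (A/G), 6 (G/C).
There are 2 differences over 20 sites, so p = 2/20 = 0.100.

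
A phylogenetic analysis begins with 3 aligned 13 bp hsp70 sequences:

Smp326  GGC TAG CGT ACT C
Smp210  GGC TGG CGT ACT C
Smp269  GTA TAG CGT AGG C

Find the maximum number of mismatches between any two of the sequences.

5

Pairwise Hamming distances:
  Smp326 vs Smp210: 1
  Smp326 vs Smp269: 4
  Smp210 vs Smp269: 5
The largest is 5, between Smp210 and Smp269.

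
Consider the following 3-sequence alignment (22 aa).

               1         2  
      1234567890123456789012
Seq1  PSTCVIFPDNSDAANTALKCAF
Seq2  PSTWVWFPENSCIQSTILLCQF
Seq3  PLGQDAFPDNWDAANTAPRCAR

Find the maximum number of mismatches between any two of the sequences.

16

Pairwise Hamming distances:
  Seq1 vs Seq2: 10
  Seq1 vs Seq3: 9
  Seq2 vs Seq3: 16
The largest is 16, between Seq2 and Seq3.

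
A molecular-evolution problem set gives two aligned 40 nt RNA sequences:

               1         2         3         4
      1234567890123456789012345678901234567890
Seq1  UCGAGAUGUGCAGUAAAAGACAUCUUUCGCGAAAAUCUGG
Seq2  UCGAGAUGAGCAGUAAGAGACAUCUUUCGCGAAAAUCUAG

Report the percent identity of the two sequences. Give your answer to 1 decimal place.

Mismatches occur at site 9 (U→A), site 17 (A→G), site 39 (G→A).
37 of the 40 sites match, so the percent identity is 37/40 × 100 = 92.5%.

92.5%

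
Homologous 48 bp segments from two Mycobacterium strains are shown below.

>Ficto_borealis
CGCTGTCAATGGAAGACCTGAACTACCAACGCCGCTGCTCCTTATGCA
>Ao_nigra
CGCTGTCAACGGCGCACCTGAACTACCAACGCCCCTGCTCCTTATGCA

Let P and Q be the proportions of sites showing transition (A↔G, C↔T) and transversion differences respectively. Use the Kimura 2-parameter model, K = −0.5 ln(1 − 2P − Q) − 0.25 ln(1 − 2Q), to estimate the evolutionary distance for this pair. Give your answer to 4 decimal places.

Mismatches occur at site 10 (T↔C, transition), site 13 (A↔C, transversion), site 14 (A↔G, transition), site 15 (G↔C, transversion), site 34 (G↔C, transversion).
Of the 5 differences, 2 transitions and 3 transversions over 48 sites: P = 2/48 = 0.041667, Q = 3/48 = 0.062500.
d = −0.5·ln(0.854166) − 0.25·ln(0.875000) = −0.5·(-0.157630) − 0.25·(-0.133531) = 0.1122.

0.1122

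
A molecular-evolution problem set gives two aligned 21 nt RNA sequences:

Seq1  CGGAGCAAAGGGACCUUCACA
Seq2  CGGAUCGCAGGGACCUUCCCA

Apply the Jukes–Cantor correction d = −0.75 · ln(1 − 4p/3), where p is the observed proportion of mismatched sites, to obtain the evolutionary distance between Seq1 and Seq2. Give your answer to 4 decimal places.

Differing sites — 5:G/U; 7:A/G; 8:A/C; 19:A/C.
p = 4/21 = 0.190476.
d = −0.75 · ln(1 − (4/3)·0.190476) = −0.75 · ln(0.746032) = −0.75 · (-0.292987) = 0.2197.

0.2197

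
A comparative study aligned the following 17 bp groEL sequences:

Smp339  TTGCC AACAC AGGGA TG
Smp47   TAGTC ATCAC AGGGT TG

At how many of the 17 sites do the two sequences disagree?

4

Differing sites — 2:T/A; 4:C/T; 7:A/T; 15:A/T.
That gives 4 mismatches out of 17 aligned sites, so the Hamming distance is 4.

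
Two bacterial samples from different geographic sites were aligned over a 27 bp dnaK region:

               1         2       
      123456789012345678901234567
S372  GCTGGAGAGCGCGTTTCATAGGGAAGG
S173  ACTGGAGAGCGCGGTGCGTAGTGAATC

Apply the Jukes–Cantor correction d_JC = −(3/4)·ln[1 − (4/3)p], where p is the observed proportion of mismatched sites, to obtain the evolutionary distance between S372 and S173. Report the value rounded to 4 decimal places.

Mismatches occur at site 1 (G↔A), site 14 (T↔G), site 16 (T↔G), site 18 (A↔G), site 22 (G↔T), site 26 (G↔T), site 27 (G↔C).
p = 7/27 = 0.259259.
d = −0.75 · ln(1 − (4/3)·0.259259) = −0.75 · ln(0.654321) = −0.75 · (-0.424157) = 0.3181.

0.3181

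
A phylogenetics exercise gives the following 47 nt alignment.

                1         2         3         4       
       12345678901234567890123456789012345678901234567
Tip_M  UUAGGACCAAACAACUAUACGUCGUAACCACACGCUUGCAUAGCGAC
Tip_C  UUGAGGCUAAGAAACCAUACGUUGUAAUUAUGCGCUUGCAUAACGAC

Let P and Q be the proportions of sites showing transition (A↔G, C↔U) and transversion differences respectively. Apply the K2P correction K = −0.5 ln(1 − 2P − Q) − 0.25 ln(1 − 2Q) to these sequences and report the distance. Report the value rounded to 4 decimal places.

The sequences differ at positions 3 (A/G, transition), 4 (G/A, transition), 6 (A/G, transition), 8 (C/U, transition), 11 (A/G, transition), 12 (C/A, transversion), 16 (U/C, transition), 23 (C/U, transition), 28 (C/U, transition), 29 (C/U, transition), 31 (C/U, transition), 32 (A/G, transition), 43 (G/A, transition).
Of the 13 differences, 12 transitions and 1 transversion over 47 sites: P = 12/47 = 0.255319, Q = 1/47 = 0.021277.
d = −0.5·ln(0.468085) − 0.25·ln(0.957446) = −0.5·(-0.759105) − 0.25·(-0.043486) = 0.3904.

0.3904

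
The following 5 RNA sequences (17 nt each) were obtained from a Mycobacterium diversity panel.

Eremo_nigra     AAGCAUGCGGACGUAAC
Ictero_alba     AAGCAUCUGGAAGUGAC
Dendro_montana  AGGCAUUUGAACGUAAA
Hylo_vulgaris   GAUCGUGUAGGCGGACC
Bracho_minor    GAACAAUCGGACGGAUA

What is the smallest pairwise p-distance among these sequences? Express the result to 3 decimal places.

0.235

Pairwise Hamming distances:
  Eremo_nigra vs Ictero_alba: 4
  Eremo_nigra vs Dendro_montana: 5
  Eremo_nigra vs Hylo_vulgaris: 8
  Eremo_nigra vs Bracho_minor: 7
  Ictero_alba vs Dendro_montana: 6
  Ictero_alba vs Hylo_vulgaris: 10
  Ictero_alba vs Bracho_minor: 10
  Dendro_montana vs Hylo_vulgaris: 11
  Dendro_montana vs Bracho_minor: 8
  Hylo_vulgaris vs Bracho_minor: 9
The smallest is 4 mismatches, between Eremo_nigra and Ictero_alba; p = 4/17 = 0.235.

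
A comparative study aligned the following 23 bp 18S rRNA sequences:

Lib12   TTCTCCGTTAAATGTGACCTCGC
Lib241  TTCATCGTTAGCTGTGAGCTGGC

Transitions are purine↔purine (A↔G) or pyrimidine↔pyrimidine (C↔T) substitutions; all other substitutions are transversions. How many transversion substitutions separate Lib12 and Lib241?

4

Differing sites — 4:T/A (Tv); 5:C/T (Ti); 11:A/G (Ti); 12:A/C (Tv); 18:C/G (Tv); 21:C/G (Tv).
Of the 6 differences, 2 transitions and 4 transversions, so the answer is 4.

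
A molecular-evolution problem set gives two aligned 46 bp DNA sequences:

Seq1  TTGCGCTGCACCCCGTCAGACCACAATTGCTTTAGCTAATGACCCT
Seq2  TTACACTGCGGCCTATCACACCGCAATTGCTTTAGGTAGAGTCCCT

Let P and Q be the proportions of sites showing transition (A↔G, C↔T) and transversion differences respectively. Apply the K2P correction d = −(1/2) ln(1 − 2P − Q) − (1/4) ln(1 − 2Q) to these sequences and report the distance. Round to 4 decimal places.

Differing sites — 3:G/A (Ti); 5:G/A (Ti); 10:A/G (Ti); 11:C/G (Tv); 14:C/T (Ti); 15:G/A (Ti); 19:G/C (Tv); 23:A/G (Ti); 36:C/G (Tv); 39:A/G (Ti); 40:T/A (Tv); 42:A/T (Tv).
Of the 12 differences, 7 transitions and 5 transversions over 46 sites: P = 7/46 = 0.152174, Q = 5/46 = 0.108696.
d = −0.5·ln(0.586956) − 0.25·ln(0.782608) = −0.5·(-0.532805) − 0.25·(-0.245123) = 0.3277.

0.3277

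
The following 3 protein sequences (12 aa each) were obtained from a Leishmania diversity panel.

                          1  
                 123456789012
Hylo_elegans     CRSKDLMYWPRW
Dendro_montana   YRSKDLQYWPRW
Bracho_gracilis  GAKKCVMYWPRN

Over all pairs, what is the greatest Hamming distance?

7

Pairwise Hamming distances:
  Hylo_elegans vs Dendro_montana: 2
  Hylo_elegans vs Bracho_gracilis: 6
  Dendro_montana vs Bracho_gracilis: 7
The largest is 7, between Dendro_montana and Bracho_gracilis.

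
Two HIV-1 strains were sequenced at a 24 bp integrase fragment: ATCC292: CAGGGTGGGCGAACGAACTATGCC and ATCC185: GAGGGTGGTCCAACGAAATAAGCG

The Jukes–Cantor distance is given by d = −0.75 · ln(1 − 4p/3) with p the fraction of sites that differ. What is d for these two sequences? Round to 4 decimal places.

0.3041

The sequences differ at positions 1 (C/G), 9 (G/T), 11 (G/C), 18 (C/A), 21 (T/A), 24 (C/G).
p = 6/24 = 0.250000.
d = −0.75 · ln(1 − (4/3)·0.250000) = −0.75 · ln(0.666667) = −0.75 · (-0.405465) = 0.3041.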